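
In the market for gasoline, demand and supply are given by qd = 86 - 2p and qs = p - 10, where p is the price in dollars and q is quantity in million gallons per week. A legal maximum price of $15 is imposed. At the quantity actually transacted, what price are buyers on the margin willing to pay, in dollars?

40.5

Equilibrium: 86 - 2p = p - 10, so 96 = 3p and p* = 32, q* = 22.
The ceiling of 15 is below the equilibrium price 32, so it binds.
At p = 15: qd = 86 - 2·15 = 56 and qs = 15 - 10 = 5.
Only 5 units reach the market. On the demand curve, the marginal buyer's willingness to pay at q = 5 is (86 - 5)/2 = 40.5.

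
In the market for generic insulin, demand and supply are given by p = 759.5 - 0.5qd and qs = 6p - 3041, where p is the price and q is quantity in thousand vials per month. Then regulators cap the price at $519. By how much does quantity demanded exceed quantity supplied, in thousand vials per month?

Rearranging demand gives qd = 1519 - 2p. Setting quantity demanded equal to quantity supplied, 1519 - 2p = 6p - 3041, gives p* = 570 and q* = 379.
Since 519 < 570, the ceiling is binding.
At p = 519: qd = 1519 - 2·519 = 481 and qs = 6·519 - 3041 = 73.
Shortage = qd - qs = 481 - 73 = 408.

408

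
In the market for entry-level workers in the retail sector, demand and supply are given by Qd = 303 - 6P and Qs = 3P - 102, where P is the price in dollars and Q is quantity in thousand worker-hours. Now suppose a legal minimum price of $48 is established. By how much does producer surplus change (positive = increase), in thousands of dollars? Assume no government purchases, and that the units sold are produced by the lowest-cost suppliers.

-9

In a free market, 303 - 6P = 3P - 102 gives the equilibrium P* = 45, Q* = 33.
The floor of 48 is above the equilibrium price 45, so it binds.
At P = 48: Qd = 303 - 6·48 = 15 and Qs = 3·48 - 102 = 42.
Producer surplus without the control is ½ · (45 - 34) · 33 = 181.5.
With the floor, 15 units are sold at 48. The supply price at Q = 15 is 39, so PS = ½ · [(48 - 34) + (48 - 39)] · 15 = 172.5.
Change in producer surplus = 172.5 - 181.5 = -9.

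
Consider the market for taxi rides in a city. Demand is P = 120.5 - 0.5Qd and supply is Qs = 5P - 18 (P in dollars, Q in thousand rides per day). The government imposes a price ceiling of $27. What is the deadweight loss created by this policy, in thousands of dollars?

875

Rearranging demand gives Qd = 241 - 2P. Without the control the market clears where 241 - 2P = 5P - 18, i.e. P* = 37 and Q* = 167.
Since 27 < 37, the ceiling is binding.
At P = 27: Qd = 241 - 2·27 = 187 and Qs = 5·27 - 18 = 117.
Quantity traded falls to 117. At Q = 117 the demand price is (241 - 117)/2 = 62 and the supply price is (18 + 117)/5 = 27.
Deadweight loss = ½ · (62 - 27) · (167 - 117) = ½ · 35 · 50 = 875.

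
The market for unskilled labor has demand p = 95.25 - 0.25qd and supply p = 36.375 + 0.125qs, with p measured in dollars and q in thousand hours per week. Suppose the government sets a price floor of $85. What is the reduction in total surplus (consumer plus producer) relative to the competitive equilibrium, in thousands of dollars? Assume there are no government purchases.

Rearranging demand gives qd = 381 - 4p; rearranging supply gives qs = 8p - 291. In a free market, 381 - 4p = 8p - 291 gives the equilibrium p* = 56, q* = 157.
Since 85 > 56, the floor is binding.
At p = 85: qd = 381 - 4·85 = 41 and qs = 8·85 - 291 = 389.
Quantity traded falls to 41. At q = 41 the demand price is (381 - 41)/4 = 85 and the supply price is (291 + 41)/8 = 41.5.
Deadweight loss = ½ · (85 - 41.5) · (157 - 41) = ½ · 43.5 · 116 = 2523.

2523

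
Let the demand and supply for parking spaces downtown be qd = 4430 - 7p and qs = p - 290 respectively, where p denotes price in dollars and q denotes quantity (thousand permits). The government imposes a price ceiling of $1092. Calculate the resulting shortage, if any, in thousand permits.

0

Setting quantity demanded equal to quantity supplied, 4430 - 7p = p - 290, gives p* = 590 and q* = 300.
Since 1092 is above p* = 590, the ceiling does not bind and the free-market outcome prevails.
Since the control does not bind, there is no shortage.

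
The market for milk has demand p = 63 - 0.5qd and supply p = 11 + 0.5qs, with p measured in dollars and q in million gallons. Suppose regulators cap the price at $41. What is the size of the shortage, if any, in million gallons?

Rearranging demand gives qd = 126 - 2p; rearranging supply gives qs = 2p - 22. Setting quantity demanded equal to quantity supplied, 126 - 2p = 2p - 22, gives p* = 37 and q* = 52.
The ceiling of 41 is above the equilibrium price 37, so it is not binding; the market clears at p* = 37, q* = 52.
Since the control does not bind, there is no shortage.

0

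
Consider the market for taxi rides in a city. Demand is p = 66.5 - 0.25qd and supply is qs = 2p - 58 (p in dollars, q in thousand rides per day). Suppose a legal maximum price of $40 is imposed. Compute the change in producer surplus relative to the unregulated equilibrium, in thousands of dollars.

Rearranging demand gives qd = 266 - 4p. Equilibrium: 266 - 4p = 2p - 58, so 324 = 6p and p* = 54, q* = 50.
Because the ceiling (40) lies below the market-clearing price, it is binding.
At p = 40: qd = 266 - 4·40 = 106 and qs = 2·40 - 58 = 22.
Producer surplus without the control is ½ · (54 - 29) · 50 = 625.
With the ceiling, producers sell 22 units at 40, so PS = ½ · (40 - 29) · 22 = 121.
Change in producer surplus = 121 - 625 = -504.

-504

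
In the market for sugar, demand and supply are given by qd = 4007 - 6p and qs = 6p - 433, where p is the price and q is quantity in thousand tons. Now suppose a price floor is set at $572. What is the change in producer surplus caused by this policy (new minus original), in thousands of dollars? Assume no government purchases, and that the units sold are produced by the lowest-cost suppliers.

-6262

Equilibrium: 4007 - 6p = 6p - 433, so 4440 = 12p and p* = 370, q* = 1787.
Since 572 > 370, the floor is binding.
At p = 572: qd = 4007 - 6·572 = 575 and qs = 6·572 - 433 = 2999.
Producer surplus without the control is ½ · (370 - 433/6) · 1787 = 3193369/12.
With the floor, 575 units are sold at 572. The supply price at q = 575 is 168, so PS = ½ · [(572 - 433/6) + (572 - 168)] · 575 = 3118225/12.
Change in producer surplus = 3118225/12 - 3193369/12 = -6262.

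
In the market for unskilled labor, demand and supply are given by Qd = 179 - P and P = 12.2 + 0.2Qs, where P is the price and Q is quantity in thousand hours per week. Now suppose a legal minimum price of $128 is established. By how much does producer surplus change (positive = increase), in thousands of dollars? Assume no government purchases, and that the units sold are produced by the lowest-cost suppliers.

3713.6

Rearranging supply gives Qs = 5P - 61. In a free market, 179 - P = 5P - 61 gives the equilibrium P* = 40, Q* = 139.
Since 128 > 40, the floor is binding.
At P = 128: Qd = 179 - 128 = 51 and Qs = 5·128 - 61 = 579.
Producer surplus without the control is ½ · (40 - 12.2) · 139 = 1932.1.
With the floor, 51 units are sold at 128. The supply price at Q = 51 is 22.4, so PS = ½ · [(128 - 12.2) + (128 - 22.4)] · 51 = 5645.7.
Change in producer surplus = 5645.7 - 1932.1 = 3713.6.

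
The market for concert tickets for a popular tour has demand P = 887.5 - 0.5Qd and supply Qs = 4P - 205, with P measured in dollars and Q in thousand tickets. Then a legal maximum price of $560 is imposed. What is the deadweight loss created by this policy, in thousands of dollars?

Rearranging demand gives Qd = 1775 - 2P. Setting quantity demanded equal to quantity supplied, 1775 - 2P = 4P - 205, gives P* = 330 and Q* = 1115.
The ceiling of 560 is above the equilibrium price 330, so it is not binding; the market clears at P* = 330, Q* = 1115.
Since the control does not bind, no trades are prevented and deadweight loss is zero.

0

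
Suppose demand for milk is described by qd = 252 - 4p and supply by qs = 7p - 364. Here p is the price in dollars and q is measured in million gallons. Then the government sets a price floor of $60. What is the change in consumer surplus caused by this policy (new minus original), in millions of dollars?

In a free market, 252 - 4p = 7p - 364 gives the equilibrium p* = 56, q* = 28.
Since 60 > 56, the floor is binding.
At p = 60: qd = 252 - 4·60 = 12 and qs = 7·60 - 364 = 56.
Consumer surplus without the control is ½ · (63 - 56) · 28 = 98.
With the floor, consumers buy 12 units at 60, so CS = ½ · (63 - 60) · 12 = 18.
Change in consumer surplus = 18 - 98 = -80.

-80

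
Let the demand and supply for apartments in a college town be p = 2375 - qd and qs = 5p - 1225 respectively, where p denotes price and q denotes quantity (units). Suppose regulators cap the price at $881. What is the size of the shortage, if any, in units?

0

Rearranging demand gives qd = 2375 - p. Equilibrium: 2375 - p = 5p - 1225, so 3600 = 6p and p* = 600, q* = 1775.
The ceiling of 881 is above the equilibrium price 600, so it is not binding; the market clears at p* = 600, q* = 1775.
Since the control does not bind, there is no shortage.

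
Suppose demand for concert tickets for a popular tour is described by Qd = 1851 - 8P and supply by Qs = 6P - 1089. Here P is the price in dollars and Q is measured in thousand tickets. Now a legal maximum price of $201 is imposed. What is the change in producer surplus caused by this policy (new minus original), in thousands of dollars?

-1296

Without the control the market clears where 1851 - 8P = 6P - 1089, i.e. P* = 210 and Q* = 171.
Since 201 < 210, the ceiling is binding.
At P = 201: Qd = 1851 - 8·201 = 243 and Qs = 6·201 - 1089 = 117.
Producer surplus without the control is ½ · (210 - 181.5) · 171 = 2436.75.
With the ceiling, producers sell 117 units at 201, so PS = ½ · (201 - 181.5) · 117 = 1140.75.
Change in producer surplus = 1140.75 - 2436.75 = -1296.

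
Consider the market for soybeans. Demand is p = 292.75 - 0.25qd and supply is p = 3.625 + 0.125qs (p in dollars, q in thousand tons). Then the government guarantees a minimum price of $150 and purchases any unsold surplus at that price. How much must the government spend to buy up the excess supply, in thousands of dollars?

90000

Rearranging demand gives qd = 1171 - 4p; rearranging supply gives qs = 8p - 29. Equilibrium: 1171 - 4p = 8p - 29, so 1200 = 12p and p* = 100, q* = 771.
Since 150 > 100, the floor is binding.
At p = 150: qd = 1171 - 4·150 = 571 and qs = 8·150 - 29 = 1171.
Surplus = qs - qd = 600.
Government expenditure = surplus × support price = 600 × 150 = 90000.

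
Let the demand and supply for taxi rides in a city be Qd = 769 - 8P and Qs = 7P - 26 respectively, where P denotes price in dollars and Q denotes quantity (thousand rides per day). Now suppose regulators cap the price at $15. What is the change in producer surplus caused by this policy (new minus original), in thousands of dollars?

-8056

Equilibrium: 769 - 8P = 7P - 26, so 795 = 15P and P* = 53, Q* = 345.
The ceiling of 15 is below the equilibrium price 53, so it binds.
At P = 15: Qd = 769 - 8·15 = 649 and Qs = 7·15 - 26 = 79.
Producer surplus without the control is ½ · (53 - 26/7) · 345 = 119025/14.
With the ceiling, producers sell 79 units at 15, so PS = ½ · (15 - 26/7) · 79 = 6241/14.
Change in producer surplus = 6241/14 - 119025/14 = -8056.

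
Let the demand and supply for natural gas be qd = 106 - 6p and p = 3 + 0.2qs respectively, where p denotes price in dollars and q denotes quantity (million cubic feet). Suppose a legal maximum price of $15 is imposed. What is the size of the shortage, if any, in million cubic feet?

Rearranging supply gives qs = 5p - 15. Setting quantity demanded equal to quantity supplied, 106 - 6p = 5p - 15, gives p* = 11 and q* = 40.
The ceiling of 15 is above the equilibrium price 11, so it is not binding; the market clears at p* = 11, q* = 40.
Since the control does not bind, there is no shortage.

0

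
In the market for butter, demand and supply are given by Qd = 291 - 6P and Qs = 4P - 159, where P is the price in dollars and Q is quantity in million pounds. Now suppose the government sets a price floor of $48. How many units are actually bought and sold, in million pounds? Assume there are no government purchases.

Without the control the market clears where 291 - 6P = 4P - 159, i.e. P* = 45 and Q* = 21.
Since 48 > 45, the floor is binding.
At P = 48: Qd = 291 - 6·48 = 3 and Qs = 4·48 - 159 = 33.
The quantity actually transacted is the short side, demand: 3.

3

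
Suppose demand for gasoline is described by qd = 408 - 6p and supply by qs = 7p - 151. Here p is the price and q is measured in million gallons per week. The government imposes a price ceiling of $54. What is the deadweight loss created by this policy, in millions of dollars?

0

In a free market, 408 - 6p = 7p - 151 gives the equilibrium p* = 43, q* = 150.
Since 54 is above p* = 43, the ceiling does not bind and the free-market outcome prevails.
Since the control does not bind, no trades are prevented and deadweight loss is zero.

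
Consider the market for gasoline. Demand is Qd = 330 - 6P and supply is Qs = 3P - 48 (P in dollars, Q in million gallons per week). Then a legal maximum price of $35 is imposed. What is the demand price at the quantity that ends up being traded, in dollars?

45.5

Equilibrium: 330 - 6P = 3P - 48, so 378 = 9P and P* = 42, Q* = 78.
Since 35 < 42, the ceiling is binding.
At P = 35: Qd = 330 - 6·35 = 120 and Qs = 3·35 - 48 = 57.
Only 57 units reach the market. On the demand curve, the marginal buyer's willingness to pay at Q = 57 is (330 - 57)/6 = 45.5.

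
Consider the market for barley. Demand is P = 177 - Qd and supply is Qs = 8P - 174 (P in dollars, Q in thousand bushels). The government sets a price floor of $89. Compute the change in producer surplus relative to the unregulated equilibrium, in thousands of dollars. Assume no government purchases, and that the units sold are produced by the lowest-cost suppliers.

Rearranging demand gives Qd = 177 - P. In a free market, 177 - P = 8P - 174 gives the equilibrium P* = 39, Q* = 138.
Because the floor (89) lies above the market-clearing price, it is binding.
At P = 89: Qd = 177 - 89 = 88 and Qs = 8·89 - 174 = 538.
Producer surplus without the control is ½ · (39 - 21.75) · 138 = 1190.25.
With the floor, 88 units are sold at 89. The supply price at Q = 88 is 32.75, so PS = ½ · [(89 - 21.75) + (89 - 32.75)] · 88 = 5434.
Change in producer surplus = 5434 - 1190.25 = 4243.75.

4243.75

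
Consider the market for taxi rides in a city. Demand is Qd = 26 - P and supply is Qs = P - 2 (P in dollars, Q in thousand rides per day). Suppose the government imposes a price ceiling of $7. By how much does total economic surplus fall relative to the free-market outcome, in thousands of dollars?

Equilibrium: 26 - P = P - 2, so 28 = 2P and P* = 14, Q* = 12.
Because the ceiling (7) lies below the market-clearing price, it is binding.
At P = 7: Qd = 26 - 7 = 19 and Qs = 7 - 2 = 5.
Quantity traded falls to 5. At Q = 5 the demand price is 26 - 5 = 21 and the supply price is 2 + 5 = 7.
Deadweight loss = ½ · (21 - 7) · (12 - 5) = ½ · 14 · 7 = 49.

49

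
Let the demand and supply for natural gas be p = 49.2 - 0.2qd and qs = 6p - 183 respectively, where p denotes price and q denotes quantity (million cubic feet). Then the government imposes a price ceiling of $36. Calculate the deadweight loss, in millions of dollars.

59.4

Rearranging demand gives qd = 246 - 5p. Equilibrium: 246 - 5p = 6p - 183, so 429 = 11p and p* = 39, q* = 51.
The ceiling of 36 is below the equilibrium price 39, so it binds.
At p = 36: qd = 246 - 5·36 = 66 and qs = 6·36 - 183 = 33.
Quantity traded falls to 33. At q = 33 the demand price is (246 - 33)/5 = 42.6 and the supply price is (183 + 33)/6 = 36.
Deadweight loss = ½ · (42.6 - 36) · (51 - 33) = ½ · 6.6 · 18 = 59.4.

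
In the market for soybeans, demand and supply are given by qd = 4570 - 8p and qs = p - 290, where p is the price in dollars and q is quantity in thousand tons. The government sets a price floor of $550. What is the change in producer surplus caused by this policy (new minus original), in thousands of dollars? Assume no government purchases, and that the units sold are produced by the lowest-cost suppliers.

Equilibrium: 4570 - 8p = p - 290, so 4860 = 9p and p* = 540, q* = 250.
Because the floor (550) lies above the market-clearing price, it is binding.
At p = 550: qd = 4570 - 8·550 = 170 and qs = 550 - 290 = 260.
Producer surplus without the control is ½ · (540 - 290) · 250 = 31250.
With the floor, 170 units are sold at 550. The supply price at q = 170 is 460, so PS = ½ · [(550 - 290) + (550 - 460)] · 170 = 29750.
Change in producer surplus = 29750 - 31250 = -1500.

-1500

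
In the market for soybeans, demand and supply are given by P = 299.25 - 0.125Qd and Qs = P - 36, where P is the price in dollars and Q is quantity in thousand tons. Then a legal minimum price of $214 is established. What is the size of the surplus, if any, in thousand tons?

Rearranging demand gives Qd = 2394 - 8P. Equilibrium: 2394 - 8P = P - 36, so 2430 = 9P and P* = 270, Q* = 234.
The floor of 214 is below the equilibrium price 270, so it is not binding; the market clears at P* = 270, Q* = 234.
Since the control does not bind, there is no surplus.

0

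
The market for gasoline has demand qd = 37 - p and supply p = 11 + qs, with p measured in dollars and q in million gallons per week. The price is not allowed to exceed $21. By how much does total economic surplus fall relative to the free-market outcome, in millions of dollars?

9

Rearranging supply gives qs = p - 11. Without the control the market clears where 37 - p = p - 11, i.e. p* = 24 and q* = 13.
Because the ceiling (21) lies below the market-clearing price, it is binding.
At p = 21: qd = 37 - 21 = 16 and qs = 21 - 11 = 10.
Quantity traded falls to 10. At q = 10 the demand price is 37 - 10 = 27 and the supply price is 11 + 10 = 21.
Deadweight loss = ½ · (27 - 21) · (13 - 10) = ½ · 6 · 3 = 9.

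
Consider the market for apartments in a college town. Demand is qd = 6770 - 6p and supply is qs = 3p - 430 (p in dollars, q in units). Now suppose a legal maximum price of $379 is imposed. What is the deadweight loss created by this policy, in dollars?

Equilibrium: 6770 - 6p = 3p - 430, so 7200 = 9p and p* = 800, q* = 1970.
The ceiling of 379 is below the equilibrium price 800, so it binds.
At p = 379: qd = 6770 - 6·379 = 4496 and qs = 3·379 - 430 = 707.
Quantity traded falls to 707. At q = 707 the demand price is (6770 - 707)/6 = 1010.5 and the supply price is (430 + 707)/3 = 379.
Deadweight loss = ½ · (1010.5 - 379) · (1970 - 707) = ½ · 631.5 · 1263 = 398792.25.

398792.25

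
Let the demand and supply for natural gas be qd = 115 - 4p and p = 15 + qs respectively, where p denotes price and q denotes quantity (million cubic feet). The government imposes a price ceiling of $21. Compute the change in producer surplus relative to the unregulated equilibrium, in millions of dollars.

-42.5

Rearranging supply gives qs = p - 15. Equilibrium: 115 - 4p = p - 15, so 130 = 5p and p* = 26, q* = 11.
Because the ceiling (21) lies below the market-clearing price, it is binding.
At p = 21: qd = 115 - 4·21 = 31 and qs = 21 - 15 = 6.
Producer surplus without the control is ½ · (26 - 15) · 11 = 60.5.
With the ceiling, producers sell 6 units at 21, so PS = ½ · (21 - 15) · 6 = 18.
Change in producer surplus = 18 - 60.5 = -42.5.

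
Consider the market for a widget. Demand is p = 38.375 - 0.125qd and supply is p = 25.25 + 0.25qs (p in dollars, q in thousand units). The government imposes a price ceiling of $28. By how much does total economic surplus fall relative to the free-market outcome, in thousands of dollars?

108

Rearranging demand gives qd = 307 - 8p; rearranging supply gives qs = 4p - 101. Without the control the market clears where 307 - 8p = 4p - 101, i.e. p* = 34 and q* = 35.
Since 28 < 34, the ceiling is binding.
At p = 28: qd = 307 - 8·28 = 83 and qs = 4·28 - 101 = 11.
Quantity traded falls to 11. At q = 11 the demand price is (307 - 11)/8 = 37 and the supply price is (101 + 11)/4 = 28.
Deadweight loss = ½ · (37 - 28) · (35 - 11) = ½ · 9 · 24 = 108.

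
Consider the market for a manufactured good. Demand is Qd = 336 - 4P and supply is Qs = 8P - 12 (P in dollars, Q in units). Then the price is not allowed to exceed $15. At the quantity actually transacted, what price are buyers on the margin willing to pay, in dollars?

57

Without the control the market clears where 336 - 4P = 8P - 12, i.e. P* = 29 and Q* = 220.
Since 15 < 29, the ceiling is binding.
At P = 15: Qd = 336 - 4·15 = 276 and Qs = 8·15 - 12 = 108.
Only 108 units reach the market. On the demand curve, the marginal buyer's willingness to pay at Q = 108 is (336 - 108)/4 = 57.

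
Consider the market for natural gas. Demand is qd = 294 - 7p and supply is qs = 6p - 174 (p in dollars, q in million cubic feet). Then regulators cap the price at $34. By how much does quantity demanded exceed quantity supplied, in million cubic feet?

Equilibrium: 294 - 7p = 6p - 174, so 468 = 13p and p* = 36, q* = 42.
The ceiling of 34 is below the equilibrium price 36, so it binds.
At p = 34: qd = 294 - 7·34 = 56 and qs = 6·34 - 174 = 30.
Shortage = qd - qs = 56 - 30 = 26.

26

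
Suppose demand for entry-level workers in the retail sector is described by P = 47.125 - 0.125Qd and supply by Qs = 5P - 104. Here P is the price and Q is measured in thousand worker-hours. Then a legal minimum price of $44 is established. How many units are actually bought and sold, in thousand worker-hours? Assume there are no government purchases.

Rearranging demand gives Qd = 377 - 8P. Setting quantity demanded equal to quantity supplied, 377 - 8P = 5P - 104, gives P* = 37 and Q* = 81.
Because the floor (44) lies above the market-clearing price, it is binding.
At P = 44: Qd = 377 - 8·44 = 25 and Qs = 5·44 - 104 = 116.
The quantity actually transacted is the short side, demand: 25.

25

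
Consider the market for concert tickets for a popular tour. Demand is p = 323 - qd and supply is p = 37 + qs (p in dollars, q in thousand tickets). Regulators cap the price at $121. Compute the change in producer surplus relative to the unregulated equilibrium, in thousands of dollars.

-6696.5

Rearranging demand gives qd = 323 - p; rearranging supply gives qs = p - 37. Setting quantity demanded equal to quantity supplied, 323 - p = p - 37, gives p* = 180 and q* = 143.
Since 121 < 180, the ceiling is binding.
At p = 121: qd = 323 - 121 = 202 and qs = 121 - 37 = 84.
Producer surplus without the control is ½ · (180 - 37) · 143 = 10224.5.
With the ceiling, producers sell 84 units at 121, so PS = ½ · (121 - 37) · 84 = 3528.
Change in producer surplus = 3528 - 10224.5 = -6696.5.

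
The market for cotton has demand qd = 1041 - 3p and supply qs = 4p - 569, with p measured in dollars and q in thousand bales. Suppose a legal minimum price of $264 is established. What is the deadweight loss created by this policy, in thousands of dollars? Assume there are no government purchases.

Equilibrium: 1041 - 3p = 4p - 569, so 1610 = 7p and p* = 230, q* = 351.
The floor of 264 is above the equilibrium price 230, so it binds.
At p = 264: qd = 1041 - 3·264 = 249 and qs = 4·264 - 569 = 487.
Quantity traded falls to 249. At q = 249 the demand price is (1041 - 249)/3 = 264 and the supply price is (569 + 249)/4 = 204.5.
Deadweight loss = ½ · (264 - 204.5) · (351 - 249) = ½ · 59.5 · 102 = 3034.5.

3034.5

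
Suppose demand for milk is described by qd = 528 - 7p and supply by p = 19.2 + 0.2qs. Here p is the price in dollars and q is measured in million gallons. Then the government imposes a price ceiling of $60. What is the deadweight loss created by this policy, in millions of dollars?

0

Rearranging supply gives qs = 5p - 96. Setting quantity demanded equal to quantity supplied, 528 - 7p = 5p - 96, gives p* = 52 and q* = 164.
Since 60 is above p* = 52, the ceiling does not bind and the free-market outcome prevails.
Since the control does not bind, no trades are prevented and deadweight loss is zero.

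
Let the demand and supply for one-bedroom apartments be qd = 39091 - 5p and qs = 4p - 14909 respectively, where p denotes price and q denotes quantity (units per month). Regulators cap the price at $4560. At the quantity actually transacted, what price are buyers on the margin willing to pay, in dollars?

In a free market, 39091 - 5p = 4p - 14909 gives the equilibrium p* = 6000, q* = 9091.
Because the ceiling (4560) lies below the market-clearing price, it is binding.
At p = 4560: qd = 39091 - 5·4560 = 16291 and qs = 4·4560 - 14909 = 3331.
Only 3331 units reach the market. On the demand curve, the marginal buyer's willingness to pay at q = 3331 is (39091 - 3331)/5 = 7152.

7152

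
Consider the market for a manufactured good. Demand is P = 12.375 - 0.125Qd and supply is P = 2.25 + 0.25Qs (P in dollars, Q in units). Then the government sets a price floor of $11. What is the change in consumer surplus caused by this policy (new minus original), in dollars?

-38

Rearranging demand gives Qd = 99 - 8P; rearranging supply gives Qs = 4P - 9. Equilibrium: 99 - 8P = 4P - 9, so 108 = 12P and P* = 9, Q* = 27.
Because the floor (11) lies above the market-clearing price, it is binding.
At P = 11: Qd = 99 - 8·11 = 11 and Qs = 4·11 - 9 = 35.
Consumer surplus without the control is ½ · (12.375 - 9) · 27 = 45.5625.
With the floor, consumers buy 11 units at 11, so CS = ½ · (12.375 - 11) · 11 = 7.5625.
Change in consumer surplus = 7.5625 - 45.5625 = -38.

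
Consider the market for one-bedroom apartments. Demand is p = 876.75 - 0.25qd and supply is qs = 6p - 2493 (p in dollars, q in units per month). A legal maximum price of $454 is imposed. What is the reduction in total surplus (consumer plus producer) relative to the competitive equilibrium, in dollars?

159870

Rearranging demand gives qd = 3507 - 4p. Setting quantity demanded equal to quantity supplied, 3507 - 4p = 6p - 2493, gives p* = 600 and q* = 1107.
Because the ceiling (454) lies below the market-clearing price, it is binding.
At p = 454: qd = 3507 - 4·454 = 1691 and qs = 6·454 - 2493 = 231.
Quantity traded falls to 231. At q = 231 the demand price is (3507 - 231)/4 = 819 and the supply price is (2493 + 231)/6 = 454.
Deadweight loss = ½ · (819 - 454) · (1107 - 231) = ½ · 365 · 876 = 159870.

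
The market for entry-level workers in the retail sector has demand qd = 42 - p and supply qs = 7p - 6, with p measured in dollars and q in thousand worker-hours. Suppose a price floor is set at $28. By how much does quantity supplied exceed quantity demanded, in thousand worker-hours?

In a free market, 42 - p = 7p - 6 gives the equilibrium p* = 6, q* = 36.
Because the floor (28) lies above the market-clearing price, it is binding.
At p = 28: qd = 42 - 28 = 14 and qs = 7·28 - 6 = 190.
Surplus = qs - qd = 190 - 14 = 176.

176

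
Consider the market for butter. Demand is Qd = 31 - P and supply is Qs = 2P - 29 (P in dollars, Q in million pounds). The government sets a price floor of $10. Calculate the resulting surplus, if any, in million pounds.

0

Setting quantity demanded equal to quantity supplied, 31 - P = 2P - 29, gives P* = 20 and Q* = 11.
Since 10 is below P* = 20, the floor does not bind and the free-market outcome prevails.
Since the control does not bind, there is no surplus.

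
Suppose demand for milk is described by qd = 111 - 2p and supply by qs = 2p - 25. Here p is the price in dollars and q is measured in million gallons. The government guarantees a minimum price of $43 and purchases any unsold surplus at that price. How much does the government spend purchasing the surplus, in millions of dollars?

Equilibrium: 111 - 2p = 2p - 25, so 136 = 4p and p* = 34, q* = 43.
Since 43 > 34, the floor is binding.
At p = 43: qd = 111 - 2·43 = 25 and qs = 2·43 - 25 = 61.
Surplus = qs - qd = 36.
Government expenditure = surplus × support price = 36 × 43 = 1548.

1548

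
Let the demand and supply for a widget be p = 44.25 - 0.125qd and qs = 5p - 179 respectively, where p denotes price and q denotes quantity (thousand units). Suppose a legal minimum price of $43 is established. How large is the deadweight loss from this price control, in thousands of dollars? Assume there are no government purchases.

Rearranging demand gives qd = 354 - 8p. Without the control the market clears where 354 - 8p = 5p - 179, i.e. p* = 41 and q* = 26.
Because the floor (43) lies above the market-clearing price, it is binding.
At p = 43: qd = 354 - 8·43 = 10 and qs = 5·43 - 179 = 36.
Quantity traded falls to 10. At q = 10 the demand price is (354 - 10)/8 = 43 and the supply price is (179 + 10)/5 = 37.8.
Deadweight loss = ½ · (43 - 37.8) · (26 - 10) = ½ · 5.2 · 16 = 41.6.

41.6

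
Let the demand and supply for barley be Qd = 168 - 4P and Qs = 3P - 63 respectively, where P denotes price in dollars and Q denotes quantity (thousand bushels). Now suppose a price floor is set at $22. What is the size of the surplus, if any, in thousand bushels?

Equilibrium: 168 - 4P = 3P - 63, so 231 = 7P and P* = 33, Q* = 36.
The floor of 22 is below the equilibrium price 33, so it is not binding; the market clears at P* = 33, Q* = 36.
Since the control does not bind, there is no surplus.

0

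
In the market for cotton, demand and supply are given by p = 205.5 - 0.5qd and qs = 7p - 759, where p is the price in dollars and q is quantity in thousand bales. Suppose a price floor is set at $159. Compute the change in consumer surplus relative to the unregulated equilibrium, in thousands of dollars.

-3538

Rearranging demand gives qd = 411 - 2p. Without the control the market clears where 411 - 2p = 7p - 759, i.e. p* = 130 and q* = 151.
The floor of 159 is above the equilibrium price 130, so it binds.
At p = 159: qd = 411 - 2·159 = 93 and qs = 7·159 - 759 = 354.
Consumer surplus without the control is ½ · (205.5 - 130) · 151 = 5700.25.
With the floor, consumers buy 93 units at 159, so CS = ½ · (205.5 - 159) · 93 = 2162.25.
Change in consumer surplus = 2162.25 - 5700.25 = -3538.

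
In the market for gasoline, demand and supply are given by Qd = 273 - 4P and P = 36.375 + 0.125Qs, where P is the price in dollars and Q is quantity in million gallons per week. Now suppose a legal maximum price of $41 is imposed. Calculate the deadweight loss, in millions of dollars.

Rearranging supply gives Qs = 8P - 291. Equilibrium: 273 - 4P = 8P - 291, so 564 = 12P and P* = 47, Q* = 85.
Since 41 < 47, the ceiling is binding.
At P = 41: Qd = 273 - 4·41 = 109 and Qs = 8·41 - 291 = 37.
Quantity traded falls to 37. At Q = 37 the demand price is (273 - 37)/4 = 59 and the supply price is (291 + 37)/8 = 41.
Deadweight loss = ½ · (59 - 41) · (85 - 37) = ½ · 18 · 48 = 432.

432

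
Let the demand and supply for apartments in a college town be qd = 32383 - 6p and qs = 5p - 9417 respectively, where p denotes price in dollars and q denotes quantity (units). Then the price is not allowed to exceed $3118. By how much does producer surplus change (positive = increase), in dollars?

-5372796

Without the control the market clears where 32383 - 6p = 5p - 9417, i.e. p* = 3800 and q* = 9583.
The ceiling of 3118 is below the equilibrium price 3800, so it binds.
At p = 3118: qd = 32383 - 6·3118 = 13675 and qs = 5·3118 - 9417 = 6173.
Producer surplus without the control is ½ · (3800 - 1883.4) · 9583 = 9183388.9.
With the ceiling, producers sell 6173 units at 3118, so PS = ½ · (3118 - 1883.4) · 6173 = 3810592.9.
Change in producer surplus = 3810592.9 - 9183388.9 = -5372796.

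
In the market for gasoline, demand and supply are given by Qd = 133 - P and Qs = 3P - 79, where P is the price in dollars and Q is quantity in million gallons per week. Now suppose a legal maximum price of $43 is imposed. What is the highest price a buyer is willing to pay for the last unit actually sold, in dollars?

83

Equilibrium: 133 - P = 3P - 79, so 212 = 4P and P* = 53, Q* = 80.
The ceiling of 43 is below the equilibrium price 53, so it binds.
At P = 43: Qd = 133 - 43 = 90 and Qs = 3·43 - 79 = 50.
Only 50 units reach the market. On the demand curve, the marginal buyer's willingness to pay at Q = 50 is (133 - 50) = 83.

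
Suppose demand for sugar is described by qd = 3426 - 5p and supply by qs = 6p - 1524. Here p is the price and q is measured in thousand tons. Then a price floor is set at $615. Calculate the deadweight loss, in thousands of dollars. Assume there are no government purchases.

Equilibrium: 3426 - 5p = 6p - 1524, so 4950 = 11p and p* = 450, q* = 1176.
Since 615 > 450, the floor is binding.
At p = 615: qd = 3426 - 5·615 = 351 and qs = 6·615 - 1524 = 2166.
Quantity traded falls to 351. At q = 351 the demand price is (3426 - 351)/5 = 615 and the supply price is (1524 + 351)/6 = 312.5.
Deadweight loss = ½ · (615 - 312.5) · (1176 - 351) = ½ · 302.5 · 825 = 124781.25.

124781.25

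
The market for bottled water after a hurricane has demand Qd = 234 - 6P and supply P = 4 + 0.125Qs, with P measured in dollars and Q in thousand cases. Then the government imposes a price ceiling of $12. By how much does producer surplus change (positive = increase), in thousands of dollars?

-644

Rearranging supply gives Qs = 8P - 32. In a free market, 234 - 6P = 8P - 32 gives the equilibrium P* = 19, Q* = 120.
Because the ceiling (12) lies below the market-clearing price, it is binding.
At P = 12: Qd = 234 - 6·12 = 162 and Qs = 8·12 - 32 = 64.
Producer surplus without the control is ½ · (19 - 4) · 120 = 900.
With the ceiling, producers sell 64 units at 12, so PS = ½ · (12 - 4) · 64 = 256.
Change in producer surplus = 256 - 900 = -644.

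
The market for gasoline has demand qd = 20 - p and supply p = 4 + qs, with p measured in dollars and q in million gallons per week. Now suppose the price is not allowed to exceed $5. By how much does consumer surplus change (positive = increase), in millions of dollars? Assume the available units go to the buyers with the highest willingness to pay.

-17.5

Rearranging supply gives qs = p - 4. Equilibrium: 20 - p = p - 4, so 24 = 2p and p* = 12, q* = 8.
The ceiling of 5 is below the equilibrium price 12, so it binds.
At p = 5: qd = 20 - 5 = 15 and qs = 5 - 4 = 1.
Consumer surplus without the control is ½ · (20 - 12) · 8 = 32.
With the ceiling, 1 units are sold at 5 (assume they go to the highest-value buyers). The demand price at q = 1 is 19, so CS = ½ · [(20 - 5) + (19 - 5)] · 1 = 14.5.
Change in consumer surplus = 14.5 - 32 = -17.5.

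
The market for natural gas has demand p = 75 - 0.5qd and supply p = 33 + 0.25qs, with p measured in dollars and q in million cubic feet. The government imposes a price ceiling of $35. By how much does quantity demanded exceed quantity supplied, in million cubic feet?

Rearranging demand gives qd = 150 - 2p; rearranging supply gives qs = 4p - 132. Setting quantity demanded equal to quantity supplied, 150 - 2p = 4p - 132, gives p* = 47 and q* = 56.
Because the ceiling (35) lies below the market-clearing price, it is binding.
At p = 35: qd = 150 - 2·35 = 80 and qs = 4·35 - 132 = 8.
Shortage = qd - qs = 80 - 8 = 72.

72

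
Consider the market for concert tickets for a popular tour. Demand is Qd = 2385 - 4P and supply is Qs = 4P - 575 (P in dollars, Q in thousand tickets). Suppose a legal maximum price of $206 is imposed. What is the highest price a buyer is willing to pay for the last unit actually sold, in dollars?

In a free market, 2385 - 4P = 4P - 575 gives the equilibrium P* = 370, Q* = 905.
Because the ceiling (206) lies below the market-clearing price, it is binding.
At P = 206: Qd = 2385 - 4·206 = 1561 and Qs = 4·206 - 575 = 249.
Only 249 units reach the market. On the demand curve, the marginal buyer's willingness to pay at Q = 249 is (2385 - 249)/4 = 534.

534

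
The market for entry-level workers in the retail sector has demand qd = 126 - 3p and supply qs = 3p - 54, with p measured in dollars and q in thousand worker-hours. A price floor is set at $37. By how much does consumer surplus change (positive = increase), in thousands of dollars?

In a free market, 126 - 3p = 3p - 54 gives the equilibrium p* = 30, q* = 36.
The floor of 37 is above the equilibrium price 30, so it binds.
At p = 37: qd = 126 - 3·37 = 15 and qs = 3·37 - 54 = 57.
Consumer surplus without the control is ½ · (42 - 30) · 36 = 216.
With the floor, consumers buy 15 units at 37, so CS = ½ · (42 - 37) · 15 = 37.5.
Change in consumer surplus = 37.5 - 216 = -178.5.

-178.5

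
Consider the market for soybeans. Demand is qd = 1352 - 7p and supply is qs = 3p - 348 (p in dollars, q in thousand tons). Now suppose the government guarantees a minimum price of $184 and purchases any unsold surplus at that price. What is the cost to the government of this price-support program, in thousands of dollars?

Without the control the market clears where 1352 - 7p = 3p - 348, i.e. p* = 170 and q* = 162.
The floor of 184 is above the equilibrium price 170, so it binds.
At p = 184: qd = 1352 - 7·184 = 64 and qs = 3·184 - 348 = 204.
Surplus = qs - qd = 140.
Government expenditure = surplus × support price = 140 × 184 = 25760.

25760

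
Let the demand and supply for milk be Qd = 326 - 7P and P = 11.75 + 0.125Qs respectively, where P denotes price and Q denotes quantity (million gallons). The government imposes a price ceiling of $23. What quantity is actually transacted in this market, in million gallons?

Rearranging supply gives Qs = 8P - 94. Equilibrium: 326 - 7P = 8P - 94, so 420 = 15P and P* = 28, Q* = 130.
The ceiling of 23 is below the equilibrium price 28, so it binds.
At P = 23: Qd = 326 - 7·23 = 165 and Qs = 8·23 - 94 = 90.
The quantity actually transacted is the short side, supply: 90.

90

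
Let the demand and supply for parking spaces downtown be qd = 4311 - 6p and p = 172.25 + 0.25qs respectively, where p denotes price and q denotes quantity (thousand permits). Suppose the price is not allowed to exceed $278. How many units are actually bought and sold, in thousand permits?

423

Rearranging supply gives qs = 4p - 689. Setting quantity demanded equal to quantity supplied, 4311 - 6p = 4p - 689, gives p* = 500 and q* = 1311.
The ceiling of 278 is below the equilibrium price 500, so it binds.
At p = 278: qd = 4311 - 6·278 = 2643 and qs = 4·278 - 689 = 423.
The quantity actually transacted is the short side, supply: 423.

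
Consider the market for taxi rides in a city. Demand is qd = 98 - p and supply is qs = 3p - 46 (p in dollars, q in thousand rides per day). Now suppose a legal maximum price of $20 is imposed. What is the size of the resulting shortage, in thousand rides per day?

In a free market, 98 - p = 3p - 46 gives the equilibrium p* = 36, q* = 62.
Because the ceiling (20) lies below the market-clearing price, it is binding.
At p = 20: qd = 98 - 20 = 78 and qs = 3·20 - 46 = 14.
Shortage = qd - qs = 78 - 14 = 64.

64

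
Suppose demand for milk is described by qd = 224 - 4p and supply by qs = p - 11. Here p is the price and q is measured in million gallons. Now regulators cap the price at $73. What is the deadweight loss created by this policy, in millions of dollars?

Setting quantity demanded equal to quantity supplied, 224 - 4p = p - 11, gives p* = 47 and q* = 36.
Since 73 is above p* = 47, the ceiling does not bind and the free-market outcome prevails.
Since the control does not bind, no trades are prevented and deadweight loss is zero.

0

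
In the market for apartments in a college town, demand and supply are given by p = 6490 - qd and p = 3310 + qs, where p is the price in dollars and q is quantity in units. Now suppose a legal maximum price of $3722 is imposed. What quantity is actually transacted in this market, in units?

412

Rearranging demand gives qd = 6490 - p; rearranging supply gives qs = p - 3310. In a free market, 6490 - p = p - 3310 gives the equilibrium p* = 4900, q* = 1590.
Since 3722 < 4900, the ceiling is binding.
At p = 3722: qd = 6490 - 3722 = 2768 and qs = 3722 - 3310 = 412.
The quantity actually transacted is the short side, supply: 412.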